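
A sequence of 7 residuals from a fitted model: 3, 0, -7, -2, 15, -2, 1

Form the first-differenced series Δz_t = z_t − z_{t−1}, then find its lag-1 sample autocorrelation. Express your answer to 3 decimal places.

-0.403

First differences Δz: -3, -7, 5, 17, -17, 3
Mean of differences = -0.3333
Numerator Σ(Δz_t−Δz̄)(Δz_{t+1}−Δz̄) = -269.7778
Denominator Σ(Δz_t−Δz̄)² = 669.3333
r_1(Δz) = -269.7778 / 669.3333 = -0.403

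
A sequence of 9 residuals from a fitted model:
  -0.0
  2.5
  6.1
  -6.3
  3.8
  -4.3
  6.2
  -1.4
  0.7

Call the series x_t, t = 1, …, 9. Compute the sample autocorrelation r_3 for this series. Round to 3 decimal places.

-0.401

Mean x̄ = (-0.0 + 2.5 + 6.1 − 6.3 + 3.8 − 4.3 + 6.2 − 1.4 + 0.7)/9 = 0.8111
Σ(x_t−x̄)(x_{t+3}−x̄) = (5.7679) + (5.0479) + (-27.0321) + (-38.3210) + (-6.6088) + (0.5679) = -60.5781
Denominator Σ(x_t−x̄)² = 151.0489
r_3 = -60.5781 / 151.0489 = -0.401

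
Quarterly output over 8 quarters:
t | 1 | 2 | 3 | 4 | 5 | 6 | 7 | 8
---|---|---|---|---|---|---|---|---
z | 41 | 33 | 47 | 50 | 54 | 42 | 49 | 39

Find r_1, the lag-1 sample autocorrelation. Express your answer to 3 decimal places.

0.057

Mean z̄ = (41 + 33 + 47 + 50 + 54 + 42 + 49 + 39)/8 = 44.3750
Deviations from mean: -3.3750, -11.3750, 2.6250, 5.6250, 9.6250, -2.3750, 4.6250, -5.3750
Numerator Σ_{t=1}^{7}(z_t−z̄)(z_{t+1}−z̄) = 18.7344
Denominator Σ(z_t−z̄)² = 327.8750
r_1 = 18.7344 / 327.8750 = 0.057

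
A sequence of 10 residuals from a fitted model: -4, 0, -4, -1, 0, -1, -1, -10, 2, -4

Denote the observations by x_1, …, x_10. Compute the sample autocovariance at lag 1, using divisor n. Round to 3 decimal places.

Mean x̄ = (-4 + 0 − 4 − 1 + 0 − 1 − 1 − 10 + 2 − 4)/10 = -2.3000
Σ_{t=1}^{9}(x_t−x̄)(x_{t+1}−x̄) = -52.7900
γ_1 = -52.7900 / 10 = -5.279

-5.279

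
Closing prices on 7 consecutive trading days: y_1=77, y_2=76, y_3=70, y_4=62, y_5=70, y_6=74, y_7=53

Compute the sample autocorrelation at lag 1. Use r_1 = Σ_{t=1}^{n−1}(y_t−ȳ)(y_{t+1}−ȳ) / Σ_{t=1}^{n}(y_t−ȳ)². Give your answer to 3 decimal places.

Mean ȳ = (77 + 76 + 70 + 62 + 70 + 74 + 53)/7 = 68.8571
Numerator Σ_{t=1}^{6}(y_t−ȳ)(y_{t+1}−ȳ) = -25.0204
Denominator Σ(y_t−ȳ)² = 444.8571
r_1 = -25.0204 / 444.8571 = -0.056

-0.056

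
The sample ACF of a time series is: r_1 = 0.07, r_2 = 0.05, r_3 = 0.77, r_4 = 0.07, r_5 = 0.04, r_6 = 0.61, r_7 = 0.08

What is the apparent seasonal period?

The largest autocorrelation is r_3 = 0.77, with a weaker echo at lag 6 (0.61); the remaining lags stay at or below 0.08.
The dominant spike at lag 3 indicates a seasonal period of 3.

3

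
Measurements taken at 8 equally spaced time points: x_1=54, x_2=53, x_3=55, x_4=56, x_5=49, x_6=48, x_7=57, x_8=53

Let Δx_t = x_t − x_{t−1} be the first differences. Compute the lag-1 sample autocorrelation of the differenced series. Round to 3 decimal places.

-0.291

First differences Δx: -1, 2, 1, -7, -1, 9, -4
Mean of differences = -0.1429
Numerator Σ(Δx_t−Δx̄)(Δx_{t+1}−Δx̄) = -44.4490
Denominator Σ(Δx_t−Δx̄)² = 152.8571
r_1(Δx) = -44.4490 / 152.8571 = -0.291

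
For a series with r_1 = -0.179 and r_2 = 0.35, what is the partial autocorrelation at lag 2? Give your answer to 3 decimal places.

0.328

φ_{22} = (r_2 − r_1²) / (1 − r_1²)
r_1² = (-0.179)² = 0.032041
Numerator = 0.35 − 0.0320 = 0.3180; denominator = 1 − 0.0320 = 0.9680
φ_{22} = 0.3180 / 0.9680 = 0.328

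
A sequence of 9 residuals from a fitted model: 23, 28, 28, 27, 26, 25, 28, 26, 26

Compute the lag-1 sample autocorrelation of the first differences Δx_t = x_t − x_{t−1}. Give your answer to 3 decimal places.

First differences Δx: 5, 0, -1, -1, -1, 3, -2, 0
Mean of differences = 0.3750
Numerator Σ(Δx_t−Δx̄)(Δx_{t+1}−Δx̄) = -6.3906
Denominator Σ(Δx_t−Δx̄)² = 39.8750
r_1(Δx) = -6.3906 / 39.8750 = -0.160

-0.160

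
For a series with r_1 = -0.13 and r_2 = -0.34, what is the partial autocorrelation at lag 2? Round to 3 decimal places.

φ_{22} = (r_2 − r_1²) / (1 − r_1²)
r_1² = (-0.13)² = 0.0169
Numerator = -0.34 − 0.0169 = -0.3569; denominator = 1 − 0.0169 = 0.9831
φ_{22} = -0.3569 / 0.9831 = -0.363

-0.363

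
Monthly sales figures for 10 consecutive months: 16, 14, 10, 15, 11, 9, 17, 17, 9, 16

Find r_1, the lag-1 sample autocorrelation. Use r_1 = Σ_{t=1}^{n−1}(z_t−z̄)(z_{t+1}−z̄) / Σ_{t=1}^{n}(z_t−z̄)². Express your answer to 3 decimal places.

Mean z̄ = (16 + 14 + 10 + 15 + 11 + 9 + 17 + 17 + 9 + 16)/10 = 13.4000
Numerator Σ_{t=1}^{9}(z_t−z̄)(z_{t+1}−z̄) = -29.3600
Denominator Σ(z_t−z̄)² = 98.4000
r_1 = -29.3600 / 98.4000 = -0.298

-0.298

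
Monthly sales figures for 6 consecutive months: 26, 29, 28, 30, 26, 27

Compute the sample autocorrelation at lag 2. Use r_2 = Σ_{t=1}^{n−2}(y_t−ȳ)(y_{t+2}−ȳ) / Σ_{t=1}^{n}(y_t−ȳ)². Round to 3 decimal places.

Mean ȳ = (26 + 29 + 28 + 30 + 26 + 27)/6 = 27.6667
Deviations from mean: -1.6667, 1.3333, 0.3333, 2.3333, -1.6667, -0.6667
Σ(y_t−ȳ)(y_{t+2}−ȳ) = (-0.5556) + (3.1111) + (-0.5556) + (-1.5556) = 0.4444
Denominator Σ(y_t−ȳ)² = 13.3333
r_2 = 0.4444 / 13.3333 = 0.033

0.033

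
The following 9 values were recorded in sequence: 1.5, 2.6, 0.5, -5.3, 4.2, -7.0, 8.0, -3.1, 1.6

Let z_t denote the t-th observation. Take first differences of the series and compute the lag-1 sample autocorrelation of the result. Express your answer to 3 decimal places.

First differences Δz: 1.1, -2.1, -5.8, 9.5, -11.2, 15.0, -11.1, 4.7
Mean of differences = 0.0125
Numerator Σ(Δz_t−Δz̄)(Δz_{t+1}−Δz̄) = -538.2289
Denominator Σ(Δz_t−Δz̄)² = 625.2488
r_1(Δz) = -538.2289 / 625.2488 = -0.861

-0.861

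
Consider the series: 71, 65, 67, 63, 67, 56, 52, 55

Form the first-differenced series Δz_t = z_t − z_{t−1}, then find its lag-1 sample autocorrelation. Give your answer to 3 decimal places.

-0.457

First differences Δz: -6, 2, -4, 4, -11, -4, 3
Mean of differences = -2.2857
Numerator Σ(Δz_t−Δz̄)(Δz_{t+1}−Δz̄) = -82.9388
Denominator Σ(Δz_t−Δz̄)² = 181.4286
r_1(Δz) = -82.9388 / 181.4286 = -0.457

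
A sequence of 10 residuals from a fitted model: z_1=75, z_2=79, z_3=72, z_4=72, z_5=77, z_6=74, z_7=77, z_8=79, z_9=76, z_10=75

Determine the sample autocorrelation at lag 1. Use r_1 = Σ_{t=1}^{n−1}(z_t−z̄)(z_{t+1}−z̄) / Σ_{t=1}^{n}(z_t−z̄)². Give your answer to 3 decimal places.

-0.088

Mean z̄ = (75 + 79 + 72 + 72 + 77 + 74 + 77 + 79 + 76 + 75)/10 = 75.6000
Numerator Σ_{t=1}^{9}(z_t−z̄)(z_{t+1}−z̄) = -4.9600
Denominator Σ(z_t−z̄)² = 56.4000
r_1 = -4.9600 / 56.4000 = -0.088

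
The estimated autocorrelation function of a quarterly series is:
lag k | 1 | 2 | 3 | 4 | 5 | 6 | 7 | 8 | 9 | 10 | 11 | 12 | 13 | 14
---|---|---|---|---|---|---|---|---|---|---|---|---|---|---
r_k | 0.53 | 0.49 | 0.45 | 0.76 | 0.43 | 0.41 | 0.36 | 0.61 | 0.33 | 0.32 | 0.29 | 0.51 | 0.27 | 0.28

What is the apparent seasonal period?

The largest autocorrelation is r_4 = 0.76, with a weaker echo at lag 8 (0.61); the remaining lags stay at or below 0.53. The elevated value at lag 1 (0.53), dropping to 0.49 at lag 2, reflects decaying short-term dependence rather than seasonality.
The dominant spike at lag 4 indicates a seasonal period of 4.

4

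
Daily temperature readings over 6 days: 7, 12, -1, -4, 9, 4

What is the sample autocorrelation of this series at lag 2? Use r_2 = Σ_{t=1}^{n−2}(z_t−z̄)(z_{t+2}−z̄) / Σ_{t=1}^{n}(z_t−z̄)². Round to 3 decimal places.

-0.528

Mean z̄ = (7 + 12 − 1 − 4 + 9 + 4)/6 = 4.5000
Numerator Σ_{t=1}^{4}(z_t−z̄)(z_{t+2}−z̄) = -98.0000
Denominator Σ(z_t−z̄)² = 185.5000
r_2 = -98.0000 / 185.5000 = -0.528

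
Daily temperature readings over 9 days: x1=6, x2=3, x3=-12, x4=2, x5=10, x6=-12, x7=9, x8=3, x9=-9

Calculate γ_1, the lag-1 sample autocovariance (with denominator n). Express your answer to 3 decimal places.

Mean x̄ = (6 + 3 − 12 + 2 + 10 − 12 + 9 + 3 − 9)/9 = 0.0000
Σ_{t=1}^{8}(x_t−x̄)(x_{t+1}−x̄) = -250.0000
γ_1 = -250.0000 / 9 = -27.778

-27.778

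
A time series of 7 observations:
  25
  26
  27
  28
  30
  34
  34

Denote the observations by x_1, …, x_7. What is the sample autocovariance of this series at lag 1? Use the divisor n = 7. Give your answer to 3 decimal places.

Mean x̄ = (25 + 26 + 27 + 28 + 30 + 34 + 34)/7 = 29.1429
Σ_{t=1}^{6}(x_t−x̄)(x_{t+1}−x̄) = 48.9796
γ_1 = 48.9796 / 7 = 6.997

6.997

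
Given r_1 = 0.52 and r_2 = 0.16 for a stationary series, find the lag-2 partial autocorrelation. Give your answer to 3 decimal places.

φ_{22} = (r_2 − r_1²) / (1 − r_1²)
r_1² = (0.52)² = 0.2704
Numerator = 0.16 − 0.2704 = -0.1104; denominator = 1 − 0.2704 = 0.7296
φ_{22} = -0.1104 / 0.7296 = -0.151

-0.151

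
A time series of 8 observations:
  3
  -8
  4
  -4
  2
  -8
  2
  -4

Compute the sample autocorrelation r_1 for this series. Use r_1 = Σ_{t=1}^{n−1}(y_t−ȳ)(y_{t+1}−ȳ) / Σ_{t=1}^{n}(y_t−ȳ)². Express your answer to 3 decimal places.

Mean ȳ = (3 − 8 + 4 − 4 + 2 − 8 + 2 − 4)/8 = -1.6250
Σ(y_t−ȳ)(y_{t+1}−ȳ) = (-29.4844) + (-35.8594) + (-13.3594) + (-8.6094) + (-23.1094) + (-23.1094) + (-8.6094) = -142.1406
Denominator Σ(y_t−ȳ)² = 171.8750
r_1 = -142.1406 / 171.8750 = -0.827

-0.827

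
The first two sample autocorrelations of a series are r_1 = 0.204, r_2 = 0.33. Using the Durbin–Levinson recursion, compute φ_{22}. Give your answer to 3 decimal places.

0.301

φ_{22} = (r_2 − r_1²) / (1 − r_1²)
r_1² = (0.204)² = 0.041616
Numerator = 0.33 − 0.0416 = 0.2884; denominator = 1 − 0.0416 = 0.9584
φ_{22} = 0.2884 / 0.9584 = 0.301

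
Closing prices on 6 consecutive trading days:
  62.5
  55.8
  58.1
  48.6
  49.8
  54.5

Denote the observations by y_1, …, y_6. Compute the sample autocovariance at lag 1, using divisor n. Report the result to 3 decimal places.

Mean ȳ = (62.5 + 55.8 + 58.1 + 48.6 + 49.8 + 54.5)/6 = 54.8833
Deviations: 7.6167, 0.9167, 3.2167, -6.2833, -5.0833, -0.3833
Σ_{t=1}^{5}(y_t−ȳ)(y_{t+1}−ȳ) = 23.6081
γ_1 = 23.6081 / 6 = 3.935

3.935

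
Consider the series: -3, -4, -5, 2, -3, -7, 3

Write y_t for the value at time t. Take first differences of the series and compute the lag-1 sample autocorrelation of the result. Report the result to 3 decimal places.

-0.317

First differences Δy: -1, -1, 7, -5, -4, 10
Mean of differences = 1.0000
Numerator Σ(Δy_t−Δȳ)(Δy_{t+1}−Δȳ) = -59.0000
Denominator Σ(Δy_t−Δȳ)² = 186.0000
r_1(Δy) = -59.0000 / 186.0000 = -0.317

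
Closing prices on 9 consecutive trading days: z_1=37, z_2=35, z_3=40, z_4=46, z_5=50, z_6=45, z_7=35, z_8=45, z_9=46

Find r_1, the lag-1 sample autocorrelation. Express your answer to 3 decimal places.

0.277

Mean z̄ = (37 + 35 + 40 + 46 + 50 + 45 + 35 + 45 + 46)/9 = 42.1111
Numerator Σ_{t=1}^{8}(z_t−z̄)(z_{t+1}−z̄) = 66.7654
Denominator Σ(z_t−z̄)² = 240.8889
r_1 = 66.7654 / 240.8889 = 0.277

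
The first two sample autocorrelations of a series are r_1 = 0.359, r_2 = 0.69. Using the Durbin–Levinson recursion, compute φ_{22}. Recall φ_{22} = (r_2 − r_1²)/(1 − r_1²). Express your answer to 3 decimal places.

φ_{22} = (r_2 − r_1²) / (1 − r_1²)
r_1² = (0.359)² = 0.128881
Numerator = 0.69 − 0.1289 = 0.5611; denominator = 1 − 0.1289 = 0.8711
φ_{22} = 0.5611 / 0.8711 = 0.644

0.644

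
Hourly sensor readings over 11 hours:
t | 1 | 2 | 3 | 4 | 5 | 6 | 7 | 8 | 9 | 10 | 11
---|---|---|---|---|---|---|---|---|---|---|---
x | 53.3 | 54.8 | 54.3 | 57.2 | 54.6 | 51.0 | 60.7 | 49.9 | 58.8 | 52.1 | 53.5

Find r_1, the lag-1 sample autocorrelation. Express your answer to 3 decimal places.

-0.747

Mean x̄ = (53.3 + 54.8 + 54.3 + 57.2 + 54.6 + 51.0 + 60.7 + 49.9 + 58.8 + 52.1 + 53.5)/11 = 54.5636
Numerator Σ_{t=1}^{10}(x_t−x̄)(x_{t+1}−x̄) = -79.1486
Denominator Σ(x_t−x̄)² = 105.9255
r_1 = -79.1486 / 105.9255 = -0.747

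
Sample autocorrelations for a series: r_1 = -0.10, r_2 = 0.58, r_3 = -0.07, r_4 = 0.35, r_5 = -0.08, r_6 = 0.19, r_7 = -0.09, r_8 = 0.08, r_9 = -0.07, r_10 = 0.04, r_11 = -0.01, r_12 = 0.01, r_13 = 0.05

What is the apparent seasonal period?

The largest autocorrelation is r_2 = 0.58, with weaker echoes at lags 4 (0.35) and 6 (0.19); the remaining lags stay at or below 0.08.
The dominant spike at lag 2 indicates a seasonal period of 2.

2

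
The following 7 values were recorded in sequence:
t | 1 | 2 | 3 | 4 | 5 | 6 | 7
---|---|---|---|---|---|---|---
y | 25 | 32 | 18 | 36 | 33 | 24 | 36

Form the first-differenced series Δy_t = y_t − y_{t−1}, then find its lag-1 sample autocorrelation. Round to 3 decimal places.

First differences Δy: 7, -14, 18, -3, -9, 12
Mean of differences = 1.8333
Numerator Σ(Δy_t−Δȳ)(Δy_{t+1}−Δȳ) = -473.6944
Denominator Σ(Δy_t−Δȳ)² = 782.8333
r_1(Δy) = -473.6944 / 782.8333 = -0.605

-0.605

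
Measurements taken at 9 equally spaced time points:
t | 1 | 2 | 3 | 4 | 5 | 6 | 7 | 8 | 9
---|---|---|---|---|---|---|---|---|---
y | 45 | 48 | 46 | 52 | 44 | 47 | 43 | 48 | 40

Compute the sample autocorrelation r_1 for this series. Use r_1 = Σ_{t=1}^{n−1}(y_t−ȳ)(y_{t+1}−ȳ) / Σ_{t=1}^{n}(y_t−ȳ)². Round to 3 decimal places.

Mean ȳ = (45 + 48 + 46 + 52 + 44 + 47 + 43 + 48 + 40)/9 = 45.8889
Numerator Σ_{t=1}^{8}(y_t−ȳ)(y_{t+1}−ȳ) = -36.3457
Denominator Σ(y_t−ȳ)² = 94.8889
r_1 = -36.3457 / 94.8889 = -0.383

-0.383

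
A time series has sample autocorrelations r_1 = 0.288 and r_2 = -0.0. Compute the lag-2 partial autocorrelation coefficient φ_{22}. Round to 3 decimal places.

-0.090

φ_{22} = (r_2 − r_1²) / (1 − r_1²)
r_1² = (0.288)² = 0.082944
Numerator = -0.0 − 0.0829 = -0.0829; denominator = 1 − 0.0829 = 0.9171
φ_{22} = -0.0829 / 0.9171 = -0.090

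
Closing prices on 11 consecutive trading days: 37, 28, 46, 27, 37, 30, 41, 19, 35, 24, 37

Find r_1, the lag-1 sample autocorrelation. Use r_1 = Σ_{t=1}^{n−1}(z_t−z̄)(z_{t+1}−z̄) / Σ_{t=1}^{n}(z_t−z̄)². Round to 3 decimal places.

-0.663

Mean z̄ = (37 + 28 + 46 + 27 + 37 + 30 + 41 + 19 + 35 + 24 + 37)/11 = 32.8182
Numerator Σ_{t=1}^{10}(z_t−z̄)(z_{t+1}−z̄) = -418.8512
Denominator Σ(z_t−z̄)² = 631.6364
r_1 = -418.8512 / 631.6364 = -0.663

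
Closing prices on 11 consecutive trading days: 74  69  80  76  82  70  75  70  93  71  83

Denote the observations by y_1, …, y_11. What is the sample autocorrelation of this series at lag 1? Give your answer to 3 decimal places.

Mean ȳ = (74 + 69 + 80 + 76 + 82 + 70 + 75 + 70 + 93 + 71 + 83)/11 = 76.6364
Numerator Σ_{t=1}^{10}(y_t−ȳ)(y_{t+1}−ȳ) = -261.6777
Denominator Σ(y_t−ȳ)² = 536.5455
r_1 = -261.6777 / 536.5455 = -0.488

-0.488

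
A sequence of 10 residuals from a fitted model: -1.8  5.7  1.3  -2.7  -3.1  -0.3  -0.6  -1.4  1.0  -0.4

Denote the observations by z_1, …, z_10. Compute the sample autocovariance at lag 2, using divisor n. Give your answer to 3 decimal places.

-2.038

Mean z̄ = (-1.8 + 5.7 + 1.3 − 2.7 − 3.1 − 0.3 − 0.6 − 1.4 + 1.0 − 0.4)/10 = -0.2300
Σ_{t=1}^{8}(z_t−z̄)(z_{t+2}−z̄) = -20.3798
γ_2 = -20.3798 / 10 = -2.038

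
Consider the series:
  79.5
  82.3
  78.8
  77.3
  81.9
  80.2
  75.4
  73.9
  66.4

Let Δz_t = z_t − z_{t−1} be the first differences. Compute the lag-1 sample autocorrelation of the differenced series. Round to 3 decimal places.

-0.085

First differences Δz: 2.8, -3.5, -1.5, 4.6, -1.7, -4.8, -1.5, -7.5
Mean of differences = -1.6375
Numerator Σ(Δz_t−Δz̄)(Δz_{t+1}−Δz̄) = -9.0964
Denominator Σ(Δz_t−Δz̄)² = 106.4788
r_1(Δz) = -9.0964 / 106.4788 = -0.085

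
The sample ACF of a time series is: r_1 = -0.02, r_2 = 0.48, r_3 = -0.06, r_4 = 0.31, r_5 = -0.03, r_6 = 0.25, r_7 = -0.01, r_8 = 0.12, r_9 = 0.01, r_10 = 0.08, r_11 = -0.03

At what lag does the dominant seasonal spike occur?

The largest autocorrelation is r_2 = 0.48, with weaker echoes at lags 4 (0.31) and 6 (0.25); the remaining lags stay at or below 0.12.
The dominant spike at lag 2 indicates a seasonal period of 2.

2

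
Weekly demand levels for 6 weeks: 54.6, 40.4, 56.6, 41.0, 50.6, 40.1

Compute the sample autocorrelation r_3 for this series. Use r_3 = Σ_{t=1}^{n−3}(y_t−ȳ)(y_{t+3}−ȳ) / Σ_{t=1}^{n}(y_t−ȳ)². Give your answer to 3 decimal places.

Mean ȳ = (54.6 + 40.4 + 56.6 + 41.0 + 50.6 + 40.1)/6 = 47.2167
Deviations from mean: 7.3833, -6.8167, 9.3833, -6.2167, 3.3833, -7.1167
Numerator Σ_{t=1}^{3}(y_t−ȳ)(y_{t+3}−ȳ) = -135.7408
Denominator Σ(y_t−ȳ)² = 289.7683
r_3 = -135.7408 / 289.7683 = -0.468

-0.468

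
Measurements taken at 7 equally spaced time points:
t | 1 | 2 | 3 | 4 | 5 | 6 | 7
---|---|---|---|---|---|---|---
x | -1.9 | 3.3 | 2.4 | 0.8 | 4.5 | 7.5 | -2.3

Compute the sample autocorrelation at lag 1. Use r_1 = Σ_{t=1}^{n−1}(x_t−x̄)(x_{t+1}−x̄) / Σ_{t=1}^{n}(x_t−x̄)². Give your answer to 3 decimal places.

-0.249

Mean x̄ = (-1.9 + 3.3 + 2.4 + 0.8 + 4.5 + 7.5 − 2.3)/7 = 2.0429
Σ(x_t−x̄)(x_{t+1}−x̄) = (-4.9567) + (0.4490) + (-0.4439) + (-3.0539) + (13.4090) + (-23.6996) = -18.2961
Denominator Σ(x_t−x̄)² = 73.4771
r_1 = -18.2961 / 73.4771 = -0.249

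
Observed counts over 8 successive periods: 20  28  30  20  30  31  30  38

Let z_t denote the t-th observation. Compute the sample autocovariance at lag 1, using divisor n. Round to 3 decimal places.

-0.064

Mean z̄ = (20 + 28 + 30 + 20 + 30 + 31 + 30 + 38)/8 = 28.3750
Σ_{t=1}^{7}(z_t−z̄)(z_{t+1}−z̄) = -0.5156
γ_1 = -0.5156 / 8 = -0.064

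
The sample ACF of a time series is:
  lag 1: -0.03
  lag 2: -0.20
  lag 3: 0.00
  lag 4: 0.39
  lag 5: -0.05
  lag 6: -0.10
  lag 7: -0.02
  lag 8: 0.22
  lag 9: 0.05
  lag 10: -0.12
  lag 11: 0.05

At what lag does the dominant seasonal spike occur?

4

The largest autocorrelation is r_4 = 0.39, with a weaker echo at lag 8 (0.22); the remaining lags stay at or below 0.05.
The dominant spike at lag 4 indicates a seasonal period of 4.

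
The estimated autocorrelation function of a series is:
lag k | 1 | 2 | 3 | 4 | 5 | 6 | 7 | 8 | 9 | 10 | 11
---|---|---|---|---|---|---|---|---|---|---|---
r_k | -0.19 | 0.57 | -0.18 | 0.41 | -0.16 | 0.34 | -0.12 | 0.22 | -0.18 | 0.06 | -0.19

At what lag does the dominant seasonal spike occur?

The largest autocorrelation is r_2 = 0.57, with weaker echoes at lags 4 (0.41), 6 (0.34) and 8 (0.22); the remaining lags stay at or below 0.06.
The dominant spike at lag 2 indicates a seasonal period of 2.

2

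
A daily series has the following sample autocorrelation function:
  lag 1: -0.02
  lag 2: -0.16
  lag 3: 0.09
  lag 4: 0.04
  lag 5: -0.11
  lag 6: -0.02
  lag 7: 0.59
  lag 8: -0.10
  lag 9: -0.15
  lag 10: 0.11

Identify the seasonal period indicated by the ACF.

The largest autocorrelation is r_7 = 0.59; the remaining lags stay at or below 0.11.
The dominant spike at lag 7 indicates a seasonal period of 7.

7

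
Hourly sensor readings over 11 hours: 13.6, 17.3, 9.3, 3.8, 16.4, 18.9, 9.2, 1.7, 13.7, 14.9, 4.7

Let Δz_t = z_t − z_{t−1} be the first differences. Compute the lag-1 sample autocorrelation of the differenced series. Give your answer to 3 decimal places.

-0.099

First differences Δz: 3.7, -8.0, -5.5, 12.6, 2.5, -9.7, -7.5, 12.0, 1.2, -10.2
Mean of differences = -0.8900
Numerator Σ(Δz_t−Δz̄)(Δz_{t+1}−Δz̄) = -65.6681
Denominator Σ(Δz_t−Δz̄)² = 664.8490
r_1(Δz) = -65.6681 / 664.8490 = -0.099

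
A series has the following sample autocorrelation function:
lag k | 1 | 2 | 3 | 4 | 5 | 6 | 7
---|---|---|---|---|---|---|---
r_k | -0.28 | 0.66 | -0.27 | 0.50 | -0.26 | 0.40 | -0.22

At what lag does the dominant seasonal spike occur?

2

The largest autocorrelation is r_2 = 0.66, with weaker echoes at lags 4 (0.50) and 6 (0.40); the remaining lags stay at or below -0.22.
The dominant spike at lag 2 indicates a seasonal period of 2.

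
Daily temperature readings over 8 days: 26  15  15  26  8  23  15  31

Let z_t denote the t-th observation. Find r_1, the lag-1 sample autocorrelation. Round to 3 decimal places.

-0.511

Mean z̄ = (26 + 15 + 15 + 26 + 8 + 23 + 15 + 31)/8 = 19.8750
Deviations from mean: 6.1250, -4.8750, -4.8750, 6.1250, -11.8750, 3.1250, -4.8750, 11.1250
Σ(z_t−z̄)(z_{t+1}−z̄) = (-29.8594) + (23.7656) + (-29.8594) + (-72.7344) + (-37.1094) + (-15.2344) + (-54.2344) = -215.2656
Denominator Σ(z_t−z̄)² = 420.8750
r_1 = -215.2656 / 420.8750 = -0.511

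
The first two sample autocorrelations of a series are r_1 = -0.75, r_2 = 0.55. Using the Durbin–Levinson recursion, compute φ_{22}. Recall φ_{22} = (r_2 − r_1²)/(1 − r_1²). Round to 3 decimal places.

φ_{22} = (r_2 − r_1²) / (1 − r_1²)
r_1² = (-0.75)² = 0.5625
Numerator = 0.55 − 0.5625 = -0.0125; denominator = 1 − 0.5625 = 0.4375
φ_{22} = -0.0125 / 0.4375 = -0.029

-0.029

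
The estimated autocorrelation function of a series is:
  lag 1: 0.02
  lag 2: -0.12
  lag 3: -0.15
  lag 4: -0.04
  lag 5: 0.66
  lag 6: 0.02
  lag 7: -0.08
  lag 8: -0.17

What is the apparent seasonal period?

5

The largest autocorrelation is r_5 = 0.66; the remaining lags stay at or below 0.02.
The dominant spike at lag 5 indicates a seasonal period of 5.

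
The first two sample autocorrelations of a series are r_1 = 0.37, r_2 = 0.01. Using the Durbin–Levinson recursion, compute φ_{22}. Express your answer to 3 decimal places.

-0.147

φ_{22} = (r_2 − r_1²) / (1 − r_1²)
r_1² = (0.37)² = 0.1369
Numerator = 0.01 − 0.1369 = -0.1269; denominator = 1 − 0.1369 = 0.8631
φ_{22} = -0.1269 / 0.8631 = -0.147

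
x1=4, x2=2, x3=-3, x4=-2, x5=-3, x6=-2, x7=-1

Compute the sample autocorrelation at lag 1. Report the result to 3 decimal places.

Mean x̄ = (4 + 2 − 3 − 2 − 3 − 2 − 1)/7 = -0.7143
Deviations from mean: 4.7143, 2.7143, -2.2857, -1.2857, -2.2857, -1.2857, -0.2857
Numerator Σ_{t=1}^{6}(x_t−x̄)(x_{t+1}−x̄) = 15.7755
Denominator Σ(x_t−x̄)² = 43.4286
r_1 = 15.7755 / 43.4286 = 0.363

0.363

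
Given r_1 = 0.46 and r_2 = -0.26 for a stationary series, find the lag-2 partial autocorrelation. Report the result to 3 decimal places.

-0.598

φ_{22} = (r_2 − r_1²) / (1 − r_1²)
r_1² = (0.46)² = 0.2116
Numerator = -0.26 − 0.2116 = -0.4716; denominator = 1 − 0.2116 = 0.7884
φ_{22} = -0.4716 / 0.7884 = -0.598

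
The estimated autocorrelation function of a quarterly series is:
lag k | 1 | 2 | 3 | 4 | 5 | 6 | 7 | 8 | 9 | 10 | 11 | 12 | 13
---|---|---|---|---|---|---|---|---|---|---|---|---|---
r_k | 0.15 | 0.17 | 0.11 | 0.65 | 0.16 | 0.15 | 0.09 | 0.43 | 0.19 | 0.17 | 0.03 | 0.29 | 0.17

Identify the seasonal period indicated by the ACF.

The largest autocorrelation is r_4 = 0.65, with weaker echoes at lags 8 (0.43) and 12 (0.29); the remaining lags stay at or below 0.19.
The dominant spike at lag 4 indicates a seasonal period of 4.

4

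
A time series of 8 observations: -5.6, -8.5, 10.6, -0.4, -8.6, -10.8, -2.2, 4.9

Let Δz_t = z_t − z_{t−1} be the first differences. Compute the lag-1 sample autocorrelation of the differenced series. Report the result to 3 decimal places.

First differences Δz: -2.9, 19.1, -11.0, -8.2, -2.2, 8.6, 7.1
Mean of differences = 1.5000
Numerator Σ(Δz_t−Δz̄)(Δz_{t+1}−Δz̄) = -126.8100
Denominator Σ(Δz_t−Δz̄)² = 674.9200
r_1(Δz) = -126.8100 / 674.9200 = -0.188

-0.188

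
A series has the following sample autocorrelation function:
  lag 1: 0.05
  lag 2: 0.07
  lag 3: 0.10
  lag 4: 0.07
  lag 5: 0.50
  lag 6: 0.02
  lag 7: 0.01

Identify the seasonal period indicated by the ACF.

5

The largest autocorrelation is r_5 = 0.50; the remaining lags stay at or below 0.10.
The dominant spike at lag 5 indicates a seasonal period of 5.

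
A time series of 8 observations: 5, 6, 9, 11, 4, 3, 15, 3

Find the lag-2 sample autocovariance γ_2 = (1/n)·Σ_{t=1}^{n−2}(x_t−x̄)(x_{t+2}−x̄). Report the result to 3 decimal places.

-4.750

Mean x̄ = (5 + 6 + 9 + 11 + 4 + 3 + 15 + 3)/8 = 7.0000
Σ_{t=1}^{6}(x_t−x̄)(x_{t+2}−x̄) = -38.0000
γ_2 = -38.0000 / 8 = -4.750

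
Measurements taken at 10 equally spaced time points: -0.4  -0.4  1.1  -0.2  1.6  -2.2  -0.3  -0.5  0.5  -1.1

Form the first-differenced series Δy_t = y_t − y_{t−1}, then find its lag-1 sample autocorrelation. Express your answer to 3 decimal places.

First differences Δy: 0.0, 1.5, -1.3, 1.8, -3.8, 1.9, -0.2, 1.0, -1.6
Mean of differences = -0.0778
Numerator Σ(Δy_t−Δȳ)(Δy_{t+1}−Δȳ) = -20.4660
Denominator Σ(Δy_t−Δȳ)² = 28.7756
r_1(Δy) = -20.4660 / 28.7756 = -0.711

-0.711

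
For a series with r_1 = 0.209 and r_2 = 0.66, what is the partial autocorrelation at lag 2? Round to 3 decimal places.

φ_{22} = (r_2 − r_1²) / (1 − r_1²)
r_1² = (0.209)² = 0.043681
Numerator = 0.66 − 0.0437 = 0.6163; denominator = 1 − 0.0437 = 0.9563
φ_{22} = 0.6163 / 0.9563 = 0.644

0.644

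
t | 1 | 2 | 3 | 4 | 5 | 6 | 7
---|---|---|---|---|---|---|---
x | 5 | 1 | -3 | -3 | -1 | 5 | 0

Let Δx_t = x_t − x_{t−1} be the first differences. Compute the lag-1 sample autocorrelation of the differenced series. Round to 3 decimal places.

0.007

First differences Δx: -4, -4, 0, 2, 6, -5
Mean of differences = -0.8333
Numerator Σ(Δx_t−Δx̄)(Δx_{t+1}−Δx̄) = 0.6389
Denominator Σ(Δx_t−Δx̄)² = 92.8333
r_1(Δx) = 0.6389 / 92.8333 = 0.007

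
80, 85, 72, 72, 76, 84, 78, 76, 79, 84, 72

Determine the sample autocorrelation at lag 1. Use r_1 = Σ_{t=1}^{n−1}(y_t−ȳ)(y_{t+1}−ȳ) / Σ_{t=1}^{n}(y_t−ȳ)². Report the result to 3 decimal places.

Mean ȳ = (80 + 85 + 72 + 72 + 76 + 84 + 78 + 76 + 79 + 84 + 72)/11 = 78.0000
Numerator Σ_{t=1}^{10}(y_t−ȳ)(y_{t+1}−ȳ) = -24.0000
Denominator Σ(y_t−ȳ)² = 242.0000
r_1 = -24.0000 / 242.0000 = -0.099

-0.099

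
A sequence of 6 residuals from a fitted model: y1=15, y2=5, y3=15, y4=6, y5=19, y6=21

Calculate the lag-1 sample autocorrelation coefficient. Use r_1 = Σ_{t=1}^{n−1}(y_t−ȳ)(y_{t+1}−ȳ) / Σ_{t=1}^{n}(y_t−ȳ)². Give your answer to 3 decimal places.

-0.167

Mean ȳ = (15 + 5 + 15 + 6 + 19 + 21)/6 = 13.5000
Deviations from mean: 1.5000, -8.5000, 1.5000, -7.5000, 5.5000, 7.5000
Numerator Σ_{t=1}^{5}(y_t−ȳ)(y_{t+1}−ȳ) = -36.7500
Denominator Σ(y_t−ȳ)² = 219.5000
r_1 = -36.7500 / 219.5000 = -0.167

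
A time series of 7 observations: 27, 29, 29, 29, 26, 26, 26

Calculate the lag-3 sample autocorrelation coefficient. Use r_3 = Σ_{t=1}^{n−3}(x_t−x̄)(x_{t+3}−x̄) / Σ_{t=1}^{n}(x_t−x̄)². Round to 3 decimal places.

-0.540

Mean x̄ = (27 + 29 + 29 + 29 + 26 + 26 + 26)/7 = 27.4286
Deviations from mean: -0.4286, 1.5714, 1.5714, 1.5714, -1.4286, -1.4286, -1.4286
Σ(x_t−x̄)(x_{t+3}−x̄) = (-0.6735) + (-2.2449) + (-2.2449) + (-2.2449) = -7.4082
Denominator Σ(x_t−x̄)² = 13.7143
r_3 = -7.4082 / 13.7143 = -0.540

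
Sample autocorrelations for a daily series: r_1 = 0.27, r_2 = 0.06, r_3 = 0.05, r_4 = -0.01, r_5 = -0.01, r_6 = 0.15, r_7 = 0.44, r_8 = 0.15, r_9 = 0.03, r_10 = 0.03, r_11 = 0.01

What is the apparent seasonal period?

7

The largest autocorrelation is r_7 = 0.44; the remaining lags stay at or below 0.27. The elevated value at lag 1 (0.27), dropping to 0.06 at lag 2, reflects decaying short-term dependence rather than seasonality.
The dominant spike at lag 7 indicates a seasonal period of 7.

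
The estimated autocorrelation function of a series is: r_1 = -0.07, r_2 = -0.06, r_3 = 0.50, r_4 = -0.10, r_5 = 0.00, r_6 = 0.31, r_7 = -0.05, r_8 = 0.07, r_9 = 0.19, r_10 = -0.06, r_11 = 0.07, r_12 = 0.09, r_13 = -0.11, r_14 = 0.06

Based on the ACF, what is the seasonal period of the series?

The largest autocorrelation is r_3 = 0.50, with weaker echoes at lags 6 (0.31) and 9 (0.19); the remaining lags stay at or below 0.09.
The dominant spike at lag 3 indicates a seasonal period of 3.

3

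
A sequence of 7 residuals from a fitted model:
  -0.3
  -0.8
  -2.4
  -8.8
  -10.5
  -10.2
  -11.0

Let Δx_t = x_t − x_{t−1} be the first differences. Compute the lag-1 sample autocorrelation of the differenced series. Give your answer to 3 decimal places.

0.043

First differences Δx: -0.5, -1.6, -6.4, -1.7, 0.3, -0.8
Mean of differences = -1.7833
Numerator Σ(Δx_t−Δx̄)(Δx_{t+1}−Δx̄) = 1.2264
Denominator Σ(Δx_t−Δx̄)² = 28.3083
r_1(Δx) = 1.2264 / 28.3083 = 0.043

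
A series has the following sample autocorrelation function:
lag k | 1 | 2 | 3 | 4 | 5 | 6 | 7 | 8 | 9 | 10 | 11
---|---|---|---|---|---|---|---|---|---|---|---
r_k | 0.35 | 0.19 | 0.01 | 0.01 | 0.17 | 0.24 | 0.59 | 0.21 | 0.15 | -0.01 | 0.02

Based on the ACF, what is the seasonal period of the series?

The largest autocorrelation is r_7 = 0.59; the remaining lags stay at or below 0.35. The elevated value at lag 1 (0.35), dropping to 0.19 at lag 2, reflects decaying short-term dependence rather than seasonality.
The dominant spike at lag 7 indicates a seasonal period of 7.

7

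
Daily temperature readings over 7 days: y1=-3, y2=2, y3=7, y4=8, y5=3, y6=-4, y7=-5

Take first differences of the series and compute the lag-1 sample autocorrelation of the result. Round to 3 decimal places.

First differences Δy: 5, 5, 1, -5, -7, -1
Mean of differences = -0.3333
Numerator Σ(Δy_t−Δȳ)(Δy_{t+1}−Δȳ) = 64.8889
Denominator Σ(Δy_t−Δȳ)² = 125.3333
r_1(Δy) = 64.8889 / 125.3333 = 0.518

0.518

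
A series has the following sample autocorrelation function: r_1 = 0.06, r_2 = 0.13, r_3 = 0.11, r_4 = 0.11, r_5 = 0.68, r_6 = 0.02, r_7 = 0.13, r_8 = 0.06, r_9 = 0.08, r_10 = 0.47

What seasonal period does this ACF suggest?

5

The largest autocorrelation is r_5 = 0.68, with a weaker echo at lag 10 (0.47); the remaining lags stay at or below 0.13.
The dominant spike at lag 5 indicates a seasonal period of 5.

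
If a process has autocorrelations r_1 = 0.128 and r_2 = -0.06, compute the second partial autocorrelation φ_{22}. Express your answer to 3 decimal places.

-0.078

φ_{22} = (r_2 − r_1²) / (1 − r_1²)
r_1² = (0.128)² = 0.016384
Numerator = -0.06 − 0.0164 = -0.0764; denominator = 1 − 0.0164 = 0.9836
φ_{22} = -0.0764 / 0.9836 = -0.078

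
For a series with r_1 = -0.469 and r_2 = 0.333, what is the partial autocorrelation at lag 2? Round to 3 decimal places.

0.145

φ_{22} = (r_2 − r_1²) / (1 − r_1²)
r_1² = (-0.469)² = 0.219961
Numerator = 0.333 − 0.2200 = 0.1130; denominator = 1 − 0.2200 = 0.7800
φ_{22} = 0.1130 / 0.7800 = 0.145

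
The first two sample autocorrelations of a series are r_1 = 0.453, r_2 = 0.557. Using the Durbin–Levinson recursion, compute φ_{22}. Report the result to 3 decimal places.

φ_{22} = (r_2 − r_1²) / (1 − r_1²)
r_1² = (0.453)² = 0.205209
Numerator = 0.557 − 0.2052 = 0.3518; denominator = 1 − 0.2052 = 0.7948
φ_{22} = 0.3518 / 0.7948 = 0.443

0.443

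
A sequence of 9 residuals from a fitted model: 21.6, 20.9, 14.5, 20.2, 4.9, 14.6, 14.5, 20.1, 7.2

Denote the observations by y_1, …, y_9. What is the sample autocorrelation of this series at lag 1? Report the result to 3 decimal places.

Mean ȳ = (21.6 + 20.9 + 14.5 + 20.2 + 4.9 + 14.6 + 14.5 + 20.1 + 7.2)/9 = 15.3889
Numerator Σ_{t=1}^{8}(y_t−ȳ)(y_{t+1}−ȳ) = -59.1990
Denominator Σ(y_t−ȳ)² = 293.5689
r_1 = -59.1990 / 293.5689 = -0.202

-0.202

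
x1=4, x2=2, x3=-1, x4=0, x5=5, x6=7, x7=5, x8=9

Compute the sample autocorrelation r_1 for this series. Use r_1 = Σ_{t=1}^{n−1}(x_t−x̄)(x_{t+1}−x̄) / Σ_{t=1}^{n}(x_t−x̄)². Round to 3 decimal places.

0.448

Mean x̄ = (4 + 2 − 1 + 0 + 5 + 7 + 5 + 9)/8 = 3.8750
Numerator Σ_{t=1}^{7}(x_t−x̄)(x_{t+1}−x̄) = 36.2344
Denominator Σ(x_t−x̄)² = 80.8750
r_1 = 36.2344 / 80.8750 = 0.448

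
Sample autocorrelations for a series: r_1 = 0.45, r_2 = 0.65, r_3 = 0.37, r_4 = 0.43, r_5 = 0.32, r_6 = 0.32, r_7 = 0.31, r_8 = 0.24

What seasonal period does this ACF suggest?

The largest autocorrelation is r_2 = 0.65; the remaining lags stay at or below 0.45.
The dominant spike at lag 2 indicates a seasonal period of 2.

2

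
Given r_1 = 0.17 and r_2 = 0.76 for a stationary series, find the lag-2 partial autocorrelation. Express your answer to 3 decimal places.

0.753

φ_{22} = (r_2 − r_1²) / (1 − r_1²)
r_1² = (0.17)² = 0.0289
Numerator = 0.76 − 0.0289 = 0.7311; denominator = 1 − 0.0289 = 0.9711
φ_{22} = 0.7311 / 0.9711 = 0.753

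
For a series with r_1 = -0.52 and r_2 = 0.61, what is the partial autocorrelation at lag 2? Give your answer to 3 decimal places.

φ_{22} = (r_2 − r_1²) / (1 − r_1²)
r_1² = (-0.52)² = 0.2704
Numerator = 0.61 − 0.2704 = 0.3396; denominator = 1 − 0.2704 = 0.7296
φ_{22} = 0.3396 / 0.7296 = 0.465

0.465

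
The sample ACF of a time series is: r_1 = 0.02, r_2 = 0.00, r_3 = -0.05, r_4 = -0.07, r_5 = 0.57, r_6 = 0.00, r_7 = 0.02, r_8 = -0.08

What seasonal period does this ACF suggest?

The largest autocorrelation is r_5 = 0.57; the remaining lags stay at or below 0.02.
The dominant spike at lag 5 indicates a seasonal period of 5.

5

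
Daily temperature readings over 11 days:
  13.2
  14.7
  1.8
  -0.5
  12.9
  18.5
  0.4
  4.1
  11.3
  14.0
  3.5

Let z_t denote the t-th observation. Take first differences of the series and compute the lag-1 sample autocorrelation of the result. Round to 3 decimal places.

-0.110

First differences Δz: 1.5, -12.9, -2.3, 13.4, 5.6, -18.1, 3.7, 7.2, 2.7, -10.5
Mean of differences = -0.9700
Numerator Σ(Δz_t−Δz̄)(Δz_{t+1}−Δz̄) = -97.6799
Denominator Σ(Δz_t−Δz̄)² = 886.1410
r_1(Δz) = -97.6799 / 886.1410 = -0.110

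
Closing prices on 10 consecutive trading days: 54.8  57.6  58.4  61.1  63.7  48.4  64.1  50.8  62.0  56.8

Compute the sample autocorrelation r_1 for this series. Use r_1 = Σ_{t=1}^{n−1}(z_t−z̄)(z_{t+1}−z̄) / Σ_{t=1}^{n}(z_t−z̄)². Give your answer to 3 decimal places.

Mean z̄ = (54.8 + 57.6 + 58.4 + 61.1 + 63.7 + 48.4 + 64.1 + 50.8 + 62.0 + 56.8)/10 = 57.7700
Numerator Σ_{t=1}^{9}(z_t−z̄)(z_{t+1}−z̄) = -170.3399
Denominator Σ(z_t−z̄)² = 250.7810
r_1 = -170.3399 / 250.7810 = -0.679

-0.679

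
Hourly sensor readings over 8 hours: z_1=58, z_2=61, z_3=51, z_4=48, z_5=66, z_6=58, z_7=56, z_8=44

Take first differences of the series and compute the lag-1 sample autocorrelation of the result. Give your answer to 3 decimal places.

First differences Δz: 3, -10, -3, 18, -8, -2, -12
Mean of differences = -2.0000
Numerator Σ(Δz_t−Δz̄)(Δz_{t+1}−Δz̄) = -172.0000
Denominator Σ(Δz_t−Δz̄)² = 626.0000
r_1(Δz) = -172.0000 / 626.0000 = -0.275

-0.275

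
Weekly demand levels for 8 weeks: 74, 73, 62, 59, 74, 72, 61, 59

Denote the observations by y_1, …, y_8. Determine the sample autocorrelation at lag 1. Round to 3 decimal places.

0.140

Mean ȳ = (74 + 73 + 62 + 59 + 74 + 72 + 61 + 59)/8 = 66.7500
Σ(y_t−ȳ)(y_{t+1}−ȳ) = (45.3125) + (-29.6875) + (36.8125) + (-56.1875) + (38.0625) + (-30.1875) + (44.5625) = 48.6875
Denominator Σ(y_t−ȳ)² = 347.5000
r_1 = 48.6875 / 347.5000 = 0.140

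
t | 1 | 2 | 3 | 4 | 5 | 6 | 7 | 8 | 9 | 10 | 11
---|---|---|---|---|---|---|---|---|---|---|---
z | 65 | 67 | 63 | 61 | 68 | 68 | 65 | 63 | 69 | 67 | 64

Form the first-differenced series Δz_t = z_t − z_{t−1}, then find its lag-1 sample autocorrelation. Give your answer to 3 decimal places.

First differences Δz: 2, -4, -2, 7, 0, -3, -2, 6, -2, -3
Mean of differences = -0.1000
Numerator Σ(Δz_t−Δz̄)(Δz_{t+1}−Δz̄) = -26.0100
Denominator Σ(Δz_t−Δz̄)² = 134.9000
r_1(Δz) = -26.0100 / 134.9000 = -0.193

-0.193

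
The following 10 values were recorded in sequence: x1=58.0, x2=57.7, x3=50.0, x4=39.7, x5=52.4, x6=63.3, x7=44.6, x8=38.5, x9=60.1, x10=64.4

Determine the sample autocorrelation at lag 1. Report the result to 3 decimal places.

0.078

Mean x̄ = (58.0 + 57.7 + 50.0 + 39.7 + 52.4 + 63.3 + 44.6 + 38.5 + 60.1 + 64.4)/10 = 52.8700
Numerator Σ_{t=1}^{9}(x_t−x̄)(x_{t+1}−x̄) = 62.0521
Denominator Σ(x_t−x̄)² = 800.4410
r_1 = 62.0521 / 800.4410 = 0.078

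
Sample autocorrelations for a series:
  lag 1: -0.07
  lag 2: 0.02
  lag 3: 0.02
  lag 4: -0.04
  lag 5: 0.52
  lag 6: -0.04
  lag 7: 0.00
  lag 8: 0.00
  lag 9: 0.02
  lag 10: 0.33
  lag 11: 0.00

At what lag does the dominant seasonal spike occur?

The largest autocorrelation is r_5 = 0.52, with a weaker echo at lag 10 (0.33); the remaining lags stay at or below 0.02.
The dominant spike at lag 5 indicates a seasonal period of 5.

5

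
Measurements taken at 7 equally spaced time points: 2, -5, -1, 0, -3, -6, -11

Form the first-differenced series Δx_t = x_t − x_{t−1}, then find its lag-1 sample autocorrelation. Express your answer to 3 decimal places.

-0.122

First differences Δx: -7, 4, 1, -3, -3, -5
Mean of differences = -2.1667
Numerator Σ(Δx_t−Δx̄)(Δx_{t+1}−Δx̄) = -9.8611
Denominator Σ(Δx_t−Δx̄)² = 80.8333
r_1(Δx) = -9.8611 / 80.8333 = -0.122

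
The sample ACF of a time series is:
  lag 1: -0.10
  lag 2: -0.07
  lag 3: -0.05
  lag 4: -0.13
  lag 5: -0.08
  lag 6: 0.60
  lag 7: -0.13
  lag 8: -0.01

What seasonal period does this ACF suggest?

The largest autocorrelation is r_6 = 0.60; the remaining lags stay at or below -0.01.
The dominant spike at lag 6 indicates a seasonal period of 6.

6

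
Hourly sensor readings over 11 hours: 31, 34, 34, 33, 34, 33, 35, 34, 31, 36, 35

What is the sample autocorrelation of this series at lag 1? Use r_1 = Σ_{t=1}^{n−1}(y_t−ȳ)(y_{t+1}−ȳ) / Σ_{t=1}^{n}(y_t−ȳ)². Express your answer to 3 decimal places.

-0.239

Mean ȳ = (31 + 34 + 34 + 33 + 34 + 33 + 35 + 34 + 31 + 36 + 35)/11 = 33.6364
Numerator Σ_{t=1}^{10}(y_t−ȳ)(y_{t+1}−ȳ) = -5.8595
Denominator Σ(y_t−ȳ)² = 24.5455
r_1 = -5.8595 / 24.5455 = -0.239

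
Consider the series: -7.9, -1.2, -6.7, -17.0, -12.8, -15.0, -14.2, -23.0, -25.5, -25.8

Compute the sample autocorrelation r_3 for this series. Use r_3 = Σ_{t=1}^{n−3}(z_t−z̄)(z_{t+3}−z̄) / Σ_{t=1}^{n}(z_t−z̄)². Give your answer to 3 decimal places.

-0.019

Mean z̄ = (-7.9 − 1.2 − 6.7 − 17.0 − 12.8 − 15.0 − 14.2 − 23.0 − 25.5 − 25.8)/10 = -14.9100
Numerator Σ_{t=1}^{7}(z_t−z̄)(z_{t+3}−z̄) = -11.7943
Denominator Σ(z_t−z̄)² = 610.0290
r_3 = -11.7943 / 610.0290 = -0.019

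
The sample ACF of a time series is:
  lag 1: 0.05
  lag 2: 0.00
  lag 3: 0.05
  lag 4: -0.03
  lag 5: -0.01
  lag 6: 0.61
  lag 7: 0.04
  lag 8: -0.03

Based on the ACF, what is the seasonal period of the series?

6

The largest autocorrelation is r_6 = 0.61; the remaining lags stay at or below 0.05.
The dominant spike at lag 6 indicates a seasonal period of 6.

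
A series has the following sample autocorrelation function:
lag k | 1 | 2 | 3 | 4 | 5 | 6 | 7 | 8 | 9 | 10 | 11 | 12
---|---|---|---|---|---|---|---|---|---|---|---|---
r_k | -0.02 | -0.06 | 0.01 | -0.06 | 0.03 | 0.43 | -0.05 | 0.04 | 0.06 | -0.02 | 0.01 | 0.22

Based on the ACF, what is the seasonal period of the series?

The largest autocorrelation is r_6 = 0.43, with a weaker echo at lag 12 (0.22); the remaining lags stay at or below 0.06.
The dominant spike at lag 6 indicates a seasonal period of 6.

6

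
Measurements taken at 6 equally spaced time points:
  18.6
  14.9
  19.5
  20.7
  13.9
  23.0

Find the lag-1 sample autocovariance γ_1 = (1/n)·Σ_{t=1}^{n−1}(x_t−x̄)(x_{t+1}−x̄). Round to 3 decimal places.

-5.486

Mean x̄ = (18.6 + 14.9 + 19.5 + 20.7 + 13.9 + 23.0)/6 = 18.4333
Deviations: 0.1667, -3.5333, 1.0667, 2.2667, -4.5333, 4.5667
Σ_{t=1}^{5}(x_t−x̄)(x_{t+1}−x̄) = -32.9178
γ_1 = -32.9178 / 6 = -5.486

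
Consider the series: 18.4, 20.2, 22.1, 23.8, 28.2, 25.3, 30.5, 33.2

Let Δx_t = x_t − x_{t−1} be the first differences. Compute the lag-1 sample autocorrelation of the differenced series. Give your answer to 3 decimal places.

First differences Δx: 1.8, 1.9, 1.7, 4.4, -2.9, 5.2, 2.7
Mean of differences = 2.1143
Numerator Σ(Δx_t−Δx̄)(Δx_{t+1}−Δx̄) = -25.9173
Denominator Σ(Δx_t−Δx̄)² = 40.5486
r_1(Δx) = -25.9173 / 40.5486 = -0.639

-0.639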